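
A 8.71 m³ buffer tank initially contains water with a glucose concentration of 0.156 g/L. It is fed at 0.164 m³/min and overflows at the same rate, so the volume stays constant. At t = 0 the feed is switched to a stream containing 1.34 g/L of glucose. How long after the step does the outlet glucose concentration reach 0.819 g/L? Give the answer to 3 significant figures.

43.6 min

Species balance on the tank: V dC/dt = Q(C_in − C), so τ = V/Q = 53.110 min.
C(t) = C_in + (C₀ − C_in) e^(−t/τ). Set C = 0.819 and solve for t:
e^(−t/τ) = (C − C_in)/(C₀ − C_in) = (0.819 − 1.34)/(0.156 − 1.34) = 0.44003
t = −τ ln(…) = 53.110 × 0.82090 = 43.598 min.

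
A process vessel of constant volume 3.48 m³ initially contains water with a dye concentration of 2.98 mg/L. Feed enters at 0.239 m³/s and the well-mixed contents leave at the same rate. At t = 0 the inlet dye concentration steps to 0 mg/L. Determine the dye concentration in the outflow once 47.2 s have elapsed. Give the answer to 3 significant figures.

0.117 mg/L

Transient balance on the dissolved component: V dC/dt = Q(C_in − C).
Time constant τ = V/Q = 3.48/0.239 = 14.561 s.
This is linear first-order; C(t) = C_in + (C₀ − C_in) e^(−t/τ).
C(47.2) = 0 + (2.98 − 0)·e^(−47.2/14.561) = 0 + (2.9800)·0.039101 = 0.11652 mg/L.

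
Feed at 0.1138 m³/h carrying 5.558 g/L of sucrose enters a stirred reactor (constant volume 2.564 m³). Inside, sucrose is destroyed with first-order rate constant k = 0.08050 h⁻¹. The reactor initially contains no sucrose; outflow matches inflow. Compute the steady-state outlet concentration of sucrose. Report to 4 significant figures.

Accumulation = in − out − consumed: V dC/dt = Q C_in − Q C − k V C.
At steady state: 0 = Q C_in − (Q + kV) C_ss, so C_ss = Q C_in/(Q + kV).
C_ss = 0.1138·5.558/(0.1138 + 0.08050·2.564) = 0.632500/0.320202 = 1.97532 g/L.

1.975 g/L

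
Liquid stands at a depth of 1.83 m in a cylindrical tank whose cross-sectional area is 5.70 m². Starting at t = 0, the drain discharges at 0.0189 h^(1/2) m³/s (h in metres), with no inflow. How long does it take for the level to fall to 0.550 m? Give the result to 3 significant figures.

369 s

Unsteady balance on liquid volume: A dh/dt = −0.0189 √h.
∫ h^(−1/2) dh = −(0.0189/A) ∫ dt, giving 2√h = 2√h₀ − (0.0189/A) t.
t = 2A(√h₀ − √h)/0.0189 = 2·5.70·(√1.83 − √0.550)/0.0189
  = 11.400 × (1.3528 − 0.74162) / 0.0189 = 368.63 s.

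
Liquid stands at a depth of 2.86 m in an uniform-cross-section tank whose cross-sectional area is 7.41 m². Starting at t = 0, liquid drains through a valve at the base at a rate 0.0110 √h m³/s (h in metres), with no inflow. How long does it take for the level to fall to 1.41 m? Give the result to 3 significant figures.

A dh/dt = −Q_out = −0.0110 √h.
This is separable: 2 d(√h)/dt = −0.0110/A, so √h = √h₀ − (0.0110/(2A)) t.
t = 2A(√h₀ − √h)/0.0110 = 2·7.41·(√2.86 − √1.41)/0.0110
  = 14.820 × (1.6912 − 1.1874) / 0.0110 = 678.65 s.

679 s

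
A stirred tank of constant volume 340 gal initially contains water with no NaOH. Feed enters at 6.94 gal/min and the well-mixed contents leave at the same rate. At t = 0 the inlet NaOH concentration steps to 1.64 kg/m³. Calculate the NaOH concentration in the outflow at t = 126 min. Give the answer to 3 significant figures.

Species balance on the tank: V dC/dt = Q(C_in − C).
Time constant τ = V/Q = 340/6.94 = 48.991 min.
C approaches C_in exponentially: C(t) = C_in + (C₀ − C_in) e^(−t/τ).
C(126) = 1.64 + (0 − 1.64)·e^(−126/48.991) = 1.64 + (-1.6400)·0.076392 = 1.5147 kg/m³.

1.51 kg/m³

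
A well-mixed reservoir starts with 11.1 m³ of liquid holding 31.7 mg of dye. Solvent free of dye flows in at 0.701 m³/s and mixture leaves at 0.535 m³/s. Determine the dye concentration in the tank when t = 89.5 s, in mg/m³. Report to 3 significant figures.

Total volume: dV/dt = Q_in − Q_out = 0.16600 m³/s, so V(t) = 11.1 + 0.16600 t and V(89.5) = 25.957 m³.
Species balance (pure solvent in): dm/dt = −Q_out · m/V(t).
dm/m = −Q_out dt/(V₀ + 0.16600 t); integrating gives ln(m/m₀) = −(Q_out/(Q_in−Q_out)) ln(V/V₀).
m = m₀ (V₀/V)^(Q_out/(Q_in−Q_out)) = 31.7 × (11.1/25.957)^(3.2229) = 2.0513 mg.
C = m/V = 2.0513/25.957 = 0.079028 mg/m³.

0.0790 mg/m³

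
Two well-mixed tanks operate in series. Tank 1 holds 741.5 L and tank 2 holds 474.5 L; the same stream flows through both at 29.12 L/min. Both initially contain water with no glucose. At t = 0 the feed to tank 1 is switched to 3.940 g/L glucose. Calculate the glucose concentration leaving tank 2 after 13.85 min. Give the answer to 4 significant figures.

0.5813 g/L

Time constants: τᵢ = Vᵢ/Q for each well-mixed tank.
τ₁ = 741.5/29.12 = 25.4636 min; τ₂ = 474.5/29.12 = 16.2946 min.
Solving the cascade with C₁(0)=C₂(0)=0 gives C₂(t) = C_in[1 − (τ₁ e^(−t/τ₁) − τ₂ e^(−t/τ₂))/(τ₁ − τ₂)].
At t = 13.85: e^(−t/τ₁) = 0.580472, e^(−t/τ₂) = 0.427427.
C₂ = 3.940·[1 − (25.4636·0.580472 − 16.2946·0.427427)/(9.16896)] = 3.940·0.147543 = 0.581319 g/L.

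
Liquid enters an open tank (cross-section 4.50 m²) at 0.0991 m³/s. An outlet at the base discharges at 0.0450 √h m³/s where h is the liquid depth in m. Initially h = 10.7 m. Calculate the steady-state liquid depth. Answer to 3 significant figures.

A dh/dt = Q_in − 0.0450 √h. Steady state requires inflow = outflow:
Q_in = 0.0450 √h_ss ⇒ √h_ss = 0.0991/0.0450 = 2.2022.
h_ss = 2.2022² = 4.8498 m. (Since h₀ = 10.7 m > h_ss, the level will fall toward this value.)

4.85 m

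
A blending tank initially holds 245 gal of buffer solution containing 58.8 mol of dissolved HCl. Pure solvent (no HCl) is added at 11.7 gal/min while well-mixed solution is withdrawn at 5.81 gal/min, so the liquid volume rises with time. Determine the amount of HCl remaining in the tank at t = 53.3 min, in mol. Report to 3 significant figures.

26.1 mol

Let m(t) be the amount of HCl. Volume: V(t) = V₀ + (Q_in − Q_out) t = 245 + 5.8900 t; V(53.3) = 558.94 gal.
Solute balance: dm/dt = 0 − Q_out C = −Q_out m/V(t).
dm/m = −Q_out dt/(V₀ + 5.8900 t); integrating gives ln(m/m₀) = −(Q_out/(Q_in−Q_out)) ln(V/V₀).
m = m₀ (V₀/V)^(Q_out/(Q_in−Q_out)) = 58.8 × (245/558.94)^(0.98642) = 26.064 mol.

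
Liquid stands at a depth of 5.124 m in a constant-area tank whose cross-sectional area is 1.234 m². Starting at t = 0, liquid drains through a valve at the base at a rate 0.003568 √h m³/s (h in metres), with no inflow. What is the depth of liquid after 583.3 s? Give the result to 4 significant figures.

2.017 m

Unsteady balance on liquid volume: A dh/dt = −0.003568 √h.
Separate and integrate: 2(√h − √h₀) = −(0.003568/A) t.
√h = √5.124 − 0.003568·583.3/(2·1.234) = 2.26363 − 0.843280 = 1.42035.
h = 1.42035² = 2.01738 m.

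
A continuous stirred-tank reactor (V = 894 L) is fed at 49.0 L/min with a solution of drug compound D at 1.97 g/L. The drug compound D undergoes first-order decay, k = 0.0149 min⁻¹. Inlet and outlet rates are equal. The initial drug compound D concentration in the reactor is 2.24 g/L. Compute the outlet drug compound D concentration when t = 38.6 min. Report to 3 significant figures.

Accumulation = in − out − consumed: V dC/dt = Q C_in − Q C − k V C.
dC/dt = (Q/V) C_in − (Q/V + k) C; effective rate a = Q/V + k = 0.054810 + 0.0149 = 0.069710 min⁻¹.
C_ss = Q C_in/(Q + kV) = 1.5489 g/L; C(t) = C_ss + (C₀ − C_ss) e^(−a t).
C(38.6) = 1.5489 + (0.69107)·e^(−0.069710·38.6) = 1.5489 + (0.69107)·0.067827 = 1.5958 g/L.

1.60 g/L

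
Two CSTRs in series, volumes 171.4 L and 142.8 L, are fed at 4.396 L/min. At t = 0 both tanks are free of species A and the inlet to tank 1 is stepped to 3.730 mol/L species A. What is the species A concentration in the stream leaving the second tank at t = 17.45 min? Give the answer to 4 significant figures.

Species balance on tank i: dCᵢ/dt = (Cᵢ₋₁ − Cᵢ)/τᵢ with τᵢ = Vᵢ/Q.
τ₁ = 171.4/4.396 = 38.9900 min; τ₂ = 142.8/4.396 = 32.4841 min.
Tank 1: C₁ = C_in(1 − e^(−t/τ₁)). Tank 2 (τ₁ ≠ τ₂): C₂ = C_in[1 − (τ₁ e^(−t/τ₁) − τ₂ e^(−t/τ₂))/(τ₁ − τ₂)].
At t = 17.45: e^(−t/τ₁) = 0.639192, e^(−t/τ₂) = 0.584390.
C₂ = 3.730·[1 − (38.9900·0.639192 − 32.4841·0.584390)/(6.50591)] = 3.730·0.0871839 = 0.325196 mol/L.

0.3252 mol/L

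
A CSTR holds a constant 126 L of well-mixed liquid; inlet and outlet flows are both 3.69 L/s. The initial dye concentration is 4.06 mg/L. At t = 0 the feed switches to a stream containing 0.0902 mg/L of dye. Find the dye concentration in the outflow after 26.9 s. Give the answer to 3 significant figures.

1.90 mg/L

Accumulation = in − out for the solute gives V dC/dt = Q(C_in − C).
Time constant τ = V/Q = 126/3.69 = 34.146 s.
C approaches C_in exponentially: C(t) = C_in + (C₀ − C_in) e^(−t/τ).
C(26.9) = 0.0902 + (4.06 − 0.0902)·e^(−26.9/34.146) = 0.0902 + (3.9698)·0.45485 = 1.8959 mg/L.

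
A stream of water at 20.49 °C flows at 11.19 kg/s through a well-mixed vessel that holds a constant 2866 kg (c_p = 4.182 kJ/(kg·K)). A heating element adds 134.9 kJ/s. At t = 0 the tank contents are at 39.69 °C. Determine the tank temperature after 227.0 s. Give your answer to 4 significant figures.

Energy balance: M c_p dT/dt = ṁ c_p (T_in − T) + 134.9.
Rearrange: dT/dt = (T_ss − T)/τ with τ = M/ṁ = 256.122 s and T_ss = T_in + Q̇/(ṁ c_p) = 23.3727 °C.
Solution: T(t) = T_ss + (T₀ − T_ss) e^(−t/τ).
T(227.0) = 23.3727 + (16.3173)·e^(−227.0/256.122) = 23.3727 + (16.3173)·0.412179 = 30.0983 °C.

30.10 °C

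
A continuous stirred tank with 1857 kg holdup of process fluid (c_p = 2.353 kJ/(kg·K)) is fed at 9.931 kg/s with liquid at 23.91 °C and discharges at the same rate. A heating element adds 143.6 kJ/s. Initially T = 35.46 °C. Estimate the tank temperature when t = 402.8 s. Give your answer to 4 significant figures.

M c_p dT/dt = ṁ c_p (T_in − T) + Q̇.
τ = M/ṁ = 186.990 s; T_ss = T_in + Q̇/(ṁ c_p) = 23.91 + 143.6/(9.931·2.353) = 30.0552 °C.
Solution: T(t) = T_ss + (T₀ − T_ss) e^(−t/τ).
T(402.8) = 30.0552 + (5.40475)·e^(−402.8/186.990) = 30.0552 + (5.40475)·0.116005 = 30.6822 °C.

30.68 °C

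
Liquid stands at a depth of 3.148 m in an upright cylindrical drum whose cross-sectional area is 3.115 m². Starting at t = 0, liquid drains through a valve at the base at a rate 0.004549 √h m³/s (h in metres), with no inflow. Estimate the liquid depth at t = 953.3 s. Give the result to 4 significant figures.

1.162 m

A dh/dt = −Q_out = −0.004549 √h.
Separate and integrate: 2(√h − √h₀) = −(0.004549/A) t.
√h = √3.148 − 0.004549·953.3/(2·3.115) = 1.77426 − 0.696077 = 1.07818.
h = 1.07818² = 1.16248 m.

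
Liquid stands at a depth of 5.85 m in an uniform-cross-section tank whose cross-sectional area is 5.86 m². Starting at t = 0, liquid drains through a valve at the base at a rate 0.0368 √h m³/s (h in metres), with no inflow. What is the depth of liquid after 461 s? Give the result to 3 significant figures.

With no inflow, A dh/dt = −0.0368 √h.
This is separable: 2 d(√h)/dt = −0.0368/A, so √h = √h₀ − (0.0368/(2A)) t.
√h = √5.85 − 0.0368·461/(2·5.86) = 2.4187 − 1.4475 = 0.97117.
h = 0.97117² = 0.94317 m.

0.943 m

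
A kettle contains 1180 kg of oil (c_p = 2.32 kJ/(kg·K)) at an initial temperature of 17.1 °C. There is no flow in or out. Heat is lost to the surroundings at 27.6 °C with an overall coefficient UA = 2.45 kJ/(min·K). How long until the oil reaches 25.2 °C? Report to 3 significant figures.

1650 min

Lumped-capacitance energy balance: M c_p dT/dt = UA(T_amb − T).
τ = M c_p/UA = 1117.4 min; T_ss = T_amb = 27.600 °C.
T(t) = T_ss + (T₀ − T_ss)e^(−t/τ); set T = 25.2:
t = −τ ln[(T − T_ss)/(T₀ − T_ss)] = −1117.4 · ln(0.22857) = 1649.2 min.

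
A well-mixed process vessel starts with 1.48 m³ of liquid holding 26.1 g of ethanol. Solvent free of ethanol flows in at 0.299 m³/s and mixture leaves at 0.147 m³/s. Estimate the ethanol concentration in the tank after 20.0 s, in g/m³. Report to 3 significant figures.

1.96 g/m³

Let m(t) be the amount of ethanol. Volume: V(t) = V₀ + (Q_in − Q_out) t = 1.48 + 0.15200 t; V(20.0) = 4.5200 m³.
No ethanol enters, so dm/dt = −Q_out · (m/V).
Separate: dm/m = −Q_out dt/V(t) ⇒ ln(m/m₀) = −(Q_out/(Q_in−Q_out)) ln(V/V₀).
m = m₀ (V₀/V)^(Q_out/(Q_in−Q_out)) = 26.1 × (1.48/4.5200)^(0.96711) = 8.8657 g.
C = m/V = 8.8657/4.5200 = 1.9614 g/m³.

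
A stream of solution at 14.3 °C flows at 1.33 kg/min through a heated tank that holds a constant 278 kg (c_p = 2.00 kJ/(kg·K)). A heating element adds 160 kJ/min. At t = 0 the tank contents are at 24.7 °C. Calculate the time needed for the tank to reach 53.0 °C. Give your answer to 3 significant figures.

176 min

M c_p dT/dt = ṁ c_p (T_in − T) + Q̇.
τ = M/ṁ = 209.02 min; T_ss = T_in + Q̇/(ṁ c_p) = 74.450 °C.
T(t) = T_ss + (T₀ − T_ss) e^(−t/τ). Set T = 53.0:
e^(−t/τ) = (53.0 − 74.450)/(24.7 − 74.450) = 0.43116
t = −209.02 · ln(0.43116) = 175.85 min.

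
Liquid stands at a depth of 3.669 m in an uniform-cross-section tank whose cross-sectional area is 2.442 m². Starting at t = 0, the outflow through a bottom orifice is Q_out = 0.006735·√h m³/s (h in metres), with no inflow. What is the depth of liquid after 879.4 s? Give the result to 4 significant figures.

Mass balance (ρ constant): A dh/dt = −0.006735 √h.
Separate and integrate: 2(√h − √h₀) = −(0.006735/A) t.
√h = √3.669 − 0.006735·879.4/(2·2.442) = 1.91546 − 1.21269 = 0.702777.
h = 0.702777² = 0.493896 m.

0.4939 m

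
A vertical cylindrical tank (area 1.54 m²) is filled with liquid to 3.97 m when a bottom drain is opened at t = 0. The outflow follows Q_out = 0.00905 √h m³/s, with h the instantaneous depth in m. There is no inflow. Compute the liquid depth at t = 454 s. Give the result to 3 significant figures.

0.434 m

With no inflow, A dh/dt = −0.00905 √h.
Separate and integrate: 2(√h − √h₀) = −(0.00905/A) t.
√h = √3.97 − 0.00905·454/(2·1.54) = 1.9925 − 1.3340 = 0.65849.
h = 0.65849² = 0.43361 m.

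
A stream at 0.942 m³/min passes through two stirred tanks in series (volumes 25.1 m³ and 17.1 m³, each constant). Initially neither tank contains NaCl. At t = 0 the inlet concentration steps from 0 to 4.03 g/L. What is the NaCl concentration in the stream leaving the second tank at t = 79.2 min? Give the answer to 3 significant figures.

3.49 g/L

Time constants: τᵢ = Vᵢ/Q for each well-mixed tank.
τ₁ = 25.1/0.942 = 26.645 min; τ₂ = 17.1/0.942 = 18.153 min.
Tank 1: C₁ = C_in(1 − e^(−t/τ₁)). Tank 2 (τ₁ ≠ τ₂): C₂ = C_in[1 − (τ₁ e^(−t/τ₁) − τ₂ e^(−t/τ₂))/(τ₁ − τ₂)].
At t = 79.2: e^(−t/τ₁) = 0.051182, e^(−t/τ₂) = 0.012741.
C₂ = 4.03·[1 − (26.645·0.051182 − 18.153·0.012741)/(8.4926)] = 4.03·0.86665 = 3.4926 g/L.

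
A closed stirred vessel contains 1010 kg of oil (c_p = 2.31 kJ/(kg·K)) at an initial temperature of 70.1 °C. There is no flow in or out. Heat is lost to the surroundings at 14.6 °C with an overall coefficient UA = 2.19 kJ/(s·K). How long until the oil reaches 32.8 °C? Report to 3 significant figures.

1190 s

M c_p dT/dt = −UA(T − T_amb).
τ = M c_p/UA = 1065.3 s; T_ss = T_amb = 14.600 °C.
T(t) = T_ss + (T₀ − T_ss)e^(−t/τ); set T = 32.8:
t = −τ ln[(T − T_ss)/(T₀ − T_ss)] = −1065.3 · ln(0.32793) = 1187.8 s.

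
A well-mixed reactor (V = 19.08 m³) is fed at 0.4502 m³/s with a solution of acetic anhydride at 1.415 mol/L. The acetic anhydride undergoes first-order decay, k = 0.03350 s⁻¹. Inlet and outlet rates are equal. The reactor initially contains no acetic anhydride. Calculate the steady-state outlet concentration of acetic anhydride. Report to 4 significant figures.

Species balance: V dC/dt = Q C_in − Q C − k V C.
Steady state (dC/dt = 0): C_ss = Q C_in/(Q + kV) = C_in/(1 + kV/Q).
C_ss = 0.4502·1.415/(0.4502 + 0.03350·19.08) = 0.637033/1.08938 = 0.584767 mol/L.

0.5848 mol/L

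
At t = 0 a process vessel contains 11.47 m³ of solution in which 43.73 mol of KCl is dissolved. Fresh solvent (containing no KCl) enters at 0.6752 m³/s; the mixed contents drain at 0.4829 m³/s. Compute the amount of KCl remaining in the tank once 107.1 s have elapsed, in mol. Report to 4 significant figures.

Total volume: dV/dt = Q_in − Q_out = 0.192300 m³/s, so V(t) = 11.47 + 0.192300 t and V(107.1) = 32.0653 m³.
No KCl enters, so dm/dt = −Q_out · (m/V).
dm/m = −Q_out dt/(V₀ + 0.192300 t); integrating gives ln(m/m₀) = −(Q_out/(Q_in−Q_out)) ln(V/V₀).
m = m₀ (V₀/V)^(Q_out/(Q_in−Q_out)) = 43.73 × (11.47/32.0653)^(2.51118) = 3.30832 mol.

3.308 mol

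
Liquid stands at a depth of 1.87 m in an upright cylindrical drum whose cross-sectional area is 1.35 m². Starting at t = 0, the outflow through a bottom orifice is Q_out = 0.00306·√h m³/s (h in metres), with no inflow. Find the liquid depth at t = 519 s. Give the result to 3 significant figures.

Accumulation of liquid (constant cross-section A): A dh/dt = −0.00306 √h.
This is separable: 2 d(√h)/dt = −0.00306/A, so √h = √h₀ − (0.00306/(2A)) t.
√h = √1.87 − 0.00306·519/(2·1.35) = 1.3675 − 0.58820 = 0.77928.
h = 0.77928² = 0.60728 m.

0.607 m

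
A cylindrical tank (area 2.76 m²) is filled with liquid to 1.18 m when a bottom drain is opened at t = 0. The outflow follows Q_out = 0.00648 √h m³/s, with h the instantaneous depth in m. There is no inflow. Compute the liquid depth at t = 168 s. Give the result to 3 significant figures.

0.790 m

Accumulation of liquid (constant cross-section A): A dh/dt = −0.00648 √h.
∫ h^(−1/2) dh = −(0.00648/A) ∫ dt, giving 2√h = 2√h₀ − (0.00648/A) t.
√h = √1.18 − 0.00648·168/(2·2.76) = 1.0863 − 0.19722 = 0.88906.
h = 0.88906² = 0.79043 m.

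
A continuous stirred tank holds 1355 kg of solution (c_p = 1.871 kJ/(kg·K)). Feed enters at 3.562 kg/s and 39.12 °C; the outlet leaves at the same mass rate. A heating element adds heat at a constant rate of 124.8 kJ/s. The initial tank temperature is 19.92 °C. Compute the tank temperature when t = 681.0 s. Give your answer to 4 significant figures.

M c_p dT/dt = ṁ c_p (T_in − T) + Q̇.
Rearrange: dT/dt = (T_ss − T)/τ with τ = M/ṁ = 380.404 s and T_ss = T_in + Q̇/(ṁ c_p) = 57.8461 °C.
Integrating: T(t) = T_ss + (T₀ − T_ss) e^(−t/τ).
T(681.0) = 57.8461 + (-37.9261)·e^(−681.0/380.404) = 57.8461 + (-37.9261)·0.166927 = 51.5152 °C.

51.52 °C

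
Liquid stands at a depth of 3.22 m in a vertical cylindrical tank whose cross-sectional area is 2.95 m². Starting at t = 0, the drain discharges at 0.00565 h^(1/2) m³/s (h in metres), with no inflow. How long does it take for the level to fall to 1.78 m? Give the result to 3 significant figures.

A dh/dt = −Q_out = −0.00565 √h.
Separate and integrate: 2(√h − √h₀) = −(0.00565/A) t.
t = 2A(√h₀ − √h)/0.00565 = 2·2.95·(√3.22 − √1.78)/0.00565
  = 5.9000 × (1.7944 − 1.3342) / 0.00565 = 480.64 s.

481 s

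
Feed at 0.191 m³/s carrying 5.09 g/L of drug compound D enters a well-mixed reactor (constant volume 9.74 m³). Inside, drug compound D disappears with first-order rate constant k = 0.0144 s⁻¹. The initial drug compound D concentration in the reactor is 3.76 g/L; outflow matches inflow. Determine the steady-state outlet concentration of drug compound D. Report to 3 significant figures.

Species balance: V dC/dt = Q C_in − Q C − k V C.
At steady state: 0 = Q C_in − (Q + kV) C_ss, so C_ss = Q C_in/(Q + kV).
C_ss = 0.191·5.09/(0.191 + 0.0144·9.74) = 0.97219/0.33126 = 2.9349 g/L.

2.93 g/L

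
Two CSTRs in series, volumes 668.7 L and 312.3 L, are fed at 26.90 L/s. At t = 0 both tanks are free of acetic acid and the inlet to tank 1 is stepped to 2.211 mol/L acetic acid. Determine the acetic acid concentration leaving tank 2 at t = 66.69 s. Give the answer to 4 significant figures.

Species balance on tank i: dCᵢ/dt = (Cᵢ₋₁ − Cᵢ)/τᵢ with τᵢ = Vᵢ/Q.
τ₁ = 668.7/26.90 = 24.8587 s; τ₂ = 312.3/26.90 = 11.6097 s.
Tank 1: C₁ = C_in(1 − e^(−t/τ₁)). Tank 2 (τ₁ ≠ τ₂): C₂ = C_in[1 − (τ₁ e^(−t/τ₁) − τ₂ e^(−t/τ₂))/(τ₁ − τ₂)].
At t = 66.69: e^(−t/τ₁) = 0.0683742, e^(−t/τ₂) = 0.00320081.
C₂ = 2.211·[1 − (24.8587·0.0683742 − 11.6097·0.00320081)/(13.2491)] = 2.211·0.874517 = 1.93356 mol/L.

1.934 mol/L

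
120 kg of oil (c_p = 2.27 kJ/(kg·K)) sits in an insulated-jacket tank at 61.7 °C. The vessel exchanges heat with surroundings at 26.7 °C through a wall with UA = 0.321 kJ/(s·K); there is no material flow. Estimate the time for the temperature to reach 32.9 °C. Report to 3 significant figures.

Lumped-capacitance energy balance: M c_p dT/dt = UA(T_amb − T).
τ = M c_p/UA = 848.60 s; T_ss = T_amb = 26.700 °C.
T(t) = T_ss + (T₀ − T_ss)e^(−t/τ); set T = 32.9:
t = −τ ln[(T − T_ss)/(T₀ − T_ss)] = −848.60 · ln(0.17714) = 1468.8 s.

1470 s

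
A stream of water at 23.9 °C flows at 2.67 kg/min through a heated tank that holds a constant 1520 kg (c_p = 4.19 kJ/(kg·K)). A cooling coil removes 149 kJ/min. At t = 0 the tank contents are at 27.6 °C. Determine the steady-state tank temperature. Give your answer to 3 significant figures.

Unsteady energy balance on the tank contents: M c_p dT/dt = ṁ c_p (T_in − T) − 149.
At steady state dT/dt = 0 ⇒ T_ss = T_in − Q̇/(ṁ c_p) = 23.9 − 149/(2.67·4.19) = 10.581 °C.

10.6 °C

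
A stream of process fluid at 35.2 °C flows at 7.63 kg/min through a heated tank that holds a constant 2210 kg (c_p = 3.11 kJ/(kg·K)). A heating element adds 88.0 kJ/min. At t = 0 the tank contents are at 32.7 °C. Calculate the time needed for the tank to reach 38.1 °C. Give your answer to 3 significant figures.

590 min

M c_p dT/dt = ṁ c_p (T_in − T) + Q̇.
τ = M/ṁ = 289.65 min; T_ss = T_in + Q̇/(ṁ c_p) = 38.908 °C.
T(t) = T_ss + (T₀ − T_ss) e^(−t/τ). Set T = 38.1:
e^(−t/τ) = (38.1 − 38.908)/(32.7 − 38.908) = 0.13022
t = −289.65 · ln(0.13022) = 590.44 min.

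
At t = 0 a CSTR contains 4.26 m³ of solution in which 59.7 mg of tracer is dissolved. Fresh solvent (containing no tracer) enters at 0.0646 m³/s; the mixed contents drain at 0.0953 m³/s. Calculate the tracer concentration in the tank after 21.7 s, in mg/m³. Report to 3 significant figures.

Let m(t) be the amount of tracer. Volume: V(t) = V₀ + (Q_in − Q_out) t = 4.26 − 0.030700 t; V(21.7) = 3.5938 m³.
No tracer enters, so dm/dt = −Q_out · (m/V).
dm/m = −Q_out dt/(V₀ − 0.030700 t); integrating gives ln(m/m₀) = −(Q_out/(Q_in−Q_out)) ln(V/V₀).
m = m₀ (V₀/V)^(Q_out/(Q_in−Q_out)) = 59.7 × (4.26/3.5938)^(-3.1042) = 35.214 mg.
C = m/V = 35.214/3.5938 = 9.7985 mg/m³.

9.80 mg/m³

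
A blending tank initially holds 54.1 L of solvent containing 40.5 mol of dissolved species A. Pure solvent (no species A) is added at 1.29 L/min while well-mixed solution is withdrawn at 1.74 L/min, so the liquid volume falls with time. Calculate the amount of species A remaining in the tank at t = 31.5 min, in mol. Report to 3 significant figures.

Let m(t) be the amount of species A. Volume: V(t) = V₀ + (Q_in − Q_out) t = 54.1 − 0.45000 t; V(31.5) = 39.925 L.
Solute balance: dm/dt = 0 − Q_out C = −Q_out m/V(t).
Separate: dm/m = −Q_out dt/V(t) ⇒ ln(m/m₀) = −(Q_out/(Q_in−Q_out)) ln(V/V₀).
m = m₀ (V₀/V)^(Q_out/(Q_in−Q_out)) = 40.5 × (54.1/39.925)^(-3.8667) = 12.509 mol.

12.5 mol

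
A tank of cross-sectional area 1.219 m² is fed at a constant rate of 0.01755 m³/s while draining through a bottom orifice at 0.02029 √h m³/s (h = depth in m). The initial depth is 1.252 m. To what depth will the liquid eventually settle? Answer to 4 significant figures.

0.7482 m

A dh/dt = Q_in − 0.02029 √h. Steady state requires inflow = outflow:
Q_in = 0.02029 √h_ss ⇒ √h_ss = 0.01755/0.02029 = 0.864958.
h_ss = 0.864958² = 0.748153 m. (Since h₀ = 1.252 m > h_ss, the level will fall toward this value.)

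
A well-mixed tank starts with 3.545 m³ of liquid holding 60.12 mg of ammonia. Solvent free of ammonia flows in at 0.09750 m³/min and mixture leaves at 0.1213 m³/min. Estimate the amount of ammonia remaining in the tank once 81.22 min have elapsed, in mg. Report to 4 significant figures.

Let m(t) be the amount of ammonia. Volume: V(t) = V₀ + (Q_in − Q_out) t = 3.545 − 0.0238000 t; V(81.22) = 1.61196 m³.
No ammonia enters, so dm/dt = −Q_out · (m/V).
Separate: dm/m = −Q_out dt/V(t) ⇒ ln(m/m₀) = −(Q_out/(Q_in−Q_out)) ln(V/V₀).
m = m₀ (V₀/V)^(Q_out/(Q_in−Q_out)) = 60.12 × (3.545/1.61196)^(-5.09664) = 1.08303 mg.

1.083 mg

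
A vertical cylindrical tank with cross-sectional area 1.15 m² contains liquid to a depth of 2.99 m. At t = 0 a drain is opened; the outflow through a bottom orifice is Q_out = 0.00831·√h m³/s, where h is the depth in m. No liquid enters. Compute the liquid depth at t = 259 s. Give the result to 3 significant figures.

0.629 m

Accumulation of liquid (constant cross-section A): A dh/dt = −0.00831 √h.
Separate and integrate: 2(√h − √h₀) = −(0.00831/A) t.
√h = √2.99 − 0.00831·259/(2·1.15) = 1.7292 − 0.93578 = 0.79338.
h = 0.79338² = 0.62946 m.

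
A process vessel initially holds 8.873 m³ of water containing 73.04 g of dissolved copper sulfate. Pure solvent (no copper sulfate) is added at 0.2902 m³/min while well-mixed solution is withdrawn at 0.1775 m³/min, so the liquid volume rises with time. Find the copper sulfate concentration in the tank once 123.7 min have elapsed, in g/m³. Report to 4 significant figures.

0.7235 g/m³

Let m(t) be the amount of copper sulfate. Volume: V(t) = V₀ + (Q_in − Q_out) t = 8.873 + 0.112700 t; V(123.7) = 22.8140 m³.
Solute balance: dm/dt = 0 − Q_out C = −Q_out m/V(t).
dm/m = −Q_out dt/(V₀ + 0.112700 t); integrating gives ln(m/m₀) = −(Q_out/(Q_in−Q_out)) ln(V/V₀).
m = m₀ (V₀/V)^(Q_out/(Q_in−Q_out)) = 73.04 × (8.873/22.8140)^(1.57498) = 16.5049 g.
C = m/V = 16.5049/22.8140 = 0.723457 g/m³.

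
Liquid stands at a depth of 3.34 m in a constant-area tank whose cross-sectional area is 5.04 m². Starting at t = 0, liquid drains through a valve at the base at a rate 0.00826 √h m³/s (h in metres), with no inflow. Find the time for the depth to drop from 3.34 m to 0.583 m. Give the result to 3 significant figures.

Volume balance on the tank: A dh/dt = −0.00826 √h.
This is separable: 2 d(√h)/dt = −0.00826/A, so √h = √h₀ − (0.00826/(2A)) t.
t = 2A(√h₀ − √h)/0.00826 = 2·5.04·(√3.34 − √0.583)/0.00826
  = 10.080 × (1.8276 − 0.76354) / 0.00826 = 1298.5 s.

1300 s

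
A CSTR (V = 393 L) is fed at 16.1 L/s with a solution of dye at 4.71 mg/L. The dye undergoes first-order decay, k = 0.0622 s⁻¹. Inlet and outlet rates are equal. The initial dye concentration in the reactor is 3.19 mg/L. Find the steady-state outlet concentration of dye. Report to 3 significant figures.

V dC/dt = Q(C_in − C) − k V C.
Steady state (dC/dt = 0): C_ss = Q C_in/(Q + kV) = C_in/(1 + kV/Q).
C_ss = 16.1·4.71/(16.1 + 0.0622·393) = 75.831/40.545 = 1.8703 mg/L.

1.87 mg/L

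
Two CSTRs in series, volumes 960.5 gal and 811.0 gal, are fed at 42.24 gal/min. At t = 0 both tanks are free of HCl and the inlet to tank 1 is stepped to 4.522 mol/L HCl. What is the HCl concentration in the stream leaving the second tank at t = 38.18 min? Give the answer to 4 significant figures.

Species balance on tank i: dCᵢ/dt = (Cᵢ₋₁ − Cᵢ)/τᵢ with τᵢ = Vᵢ/Q.
τ₁ = 960.5/42.24 = 22.7391 min; τ₂ = 811.0/42.24 = 19.1998 min.
Solving the cascade with C₁(0)=C₂(0)=0 gives C₂(t) = C_in[1 − (τ₁ e^(−t/τ₁) − τ₂ e^(−t/τ₂))/(τ₁ − τ₂)].
At t = 38.18: e^(−t/τ₁) = 0.186552, e^(−t/τ₂) = 0.136892.
C₂ = 4.522·[1 − (22.7391·0.186552 − 19.1998·0.136892)/(3.53930)] = 4.522·0.544057 = 2.46022 mol/L.

2.460 mol/L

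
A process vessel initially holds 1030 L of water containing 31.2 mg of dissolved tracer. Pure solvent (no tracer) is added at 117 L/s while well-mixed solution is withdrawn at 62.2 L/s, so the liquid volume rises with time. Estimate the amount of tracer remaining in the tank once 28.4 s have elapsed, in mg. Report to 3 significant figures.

11.0 mg

Let m(t) be the amount of tracer. Volume: V(t) = V₀ + (Q_in − Q_out) t = 1030 + 54.800 t; V(28.4) = 2586.3 L.
No tracer enters, so dm/dt = −Q_out · (m/V).
dm/m = −Q_out dt/(V₀ + 54.800 t); integrating gives ln(m/m₀) = −(Q_out/(Q_in−Q_out)) ln(V/V₀).
m = m₀ (V₀/V)^(Q_out/(Q_in−Q_out)) = 31.2 × (1030/2586.3)^(1.1350) = 10.973 mg.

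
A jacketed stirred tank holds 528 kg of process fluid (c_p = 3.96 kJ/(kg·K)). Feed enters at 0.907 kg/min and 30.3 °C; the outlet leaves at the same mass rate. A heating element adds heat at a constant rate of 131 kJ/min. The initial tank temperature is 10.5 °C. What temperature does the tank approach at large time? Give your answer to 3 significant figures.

M c_p dT/dt = ṁ c_p (T_in − T) + Q̇.
At steady state dT/dt = 0 ⇒ T_ss = T_in + Q̇/(ṁ c_p) = 30.3 + 131/(0.907·3.96) = 66.773 °C.

66.8 °C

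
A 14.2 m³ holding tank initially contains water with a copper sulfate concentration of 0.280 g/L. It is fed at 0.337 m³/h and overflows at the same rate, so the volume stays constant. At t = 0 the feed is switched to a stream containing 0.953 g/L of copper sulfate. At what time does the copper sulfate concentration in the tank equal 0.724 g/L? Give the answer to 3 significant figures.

45.4 h

Species balance: V dC/dt = Q(C_in − C) ⇒ τ = V/Q = 42.136 h.
C(t) = C_in + (C₀ − C_in) e^(−t/τ). Set C = 0.724 and solve for t:
e^(−t/τ) = (C − C_in)/(C₀ − C_in) = (0.724 − 0.953)/(0.280 − 0.953) = 0.34027
t = −τ ln(…) = 42.136 × 1.0780 = 45.424 h.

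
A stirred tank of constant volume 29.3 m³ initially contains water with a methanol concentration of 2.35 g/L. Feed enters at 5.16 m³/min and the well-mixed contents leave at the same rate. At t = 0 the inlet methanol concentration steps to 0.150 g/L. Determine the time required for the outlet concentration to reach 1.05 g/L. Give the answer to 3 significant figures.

Species balance: V dC/dt = Q(C_in − C) ⇒ τ = V/Q = 5.6783 min.
C(t) = C_in + (C₀ − C_in) e^(−t/τ). Set C = 1.05 and solve for t:
e^(−t/τ) = (C − C_in)/(C₀ − C_in) = (1.05 − 0.150)/(2.35 − 0.150) = 0.40909
t = −τ ln(…) = 5.6783 × 0.89382 = 5.0754 min.

5.08 min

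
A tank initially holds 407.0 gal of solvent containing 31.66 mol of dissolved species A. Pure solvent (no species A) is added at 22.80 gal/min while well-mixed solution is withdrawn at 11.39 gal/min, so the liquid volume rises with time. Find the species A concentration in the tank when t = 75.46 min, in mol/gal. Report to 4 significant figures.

0.008030 mol/gal

Total volume: dV/dt = Q_in − Q_out = 11.4100 gal/min, so V(t) = 407.0 + 11.4100 t and V(75.46) = 1268.00 gal.
Species balance (pure solvent in): dm/dt = −Q_out · m/V(t).
Separate: dm/m = −Q_out dt/V(t) ⇒ ln(m/m₀) = −(Q_out/(Q_in−Q_out)) ln(V/V₀).
m = m₀ (V₀/V)^(Q_out/(Q_in−Q_out)) = 31.66 × (407.0/1268.00)^(0.998247) = 10.1824 mol.
C = m/V = 10.1824/1268.00 = 0.00803032 mol/gal.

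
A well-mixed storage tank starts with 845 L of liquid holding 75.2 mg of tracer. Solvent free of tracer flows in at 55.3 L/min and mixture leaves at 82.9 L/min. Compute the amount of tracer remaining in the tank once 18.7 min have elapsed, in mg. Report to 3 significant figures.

Let m(t) be the amount of tracer. Volume: V(t) = V₀ + (Q_in − Q_out) t = 845 − 27.600 t; V(18.7) = 328.88 L.
Solute balance: dm/dt = 0 − Q_out C = −Q_out m/V(t).
dm/m = −Q_out dt/(V₀ − 27.600 t); integrating gives ln(m/m₀) = −(Q_out/(Q_in−Q_out)) ln(V/V₀).
m = m₀ (V₀/V)^(Q_out/(Q_in−Q_out)) = 75.2 × (845/328.88)^(-3.0036) = 4.4185 mg.

4.42 mg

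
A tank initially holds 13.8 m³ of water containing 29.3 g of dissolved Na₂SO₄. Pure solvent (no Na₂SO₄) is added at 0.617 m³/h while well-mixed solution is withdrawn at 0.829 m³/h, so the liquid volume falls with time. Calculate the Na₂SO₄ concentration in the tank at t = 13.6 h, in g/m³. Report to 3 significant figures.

1.07 g/m³

Total volume: dV/dt = Q_in − Q_out = -0.21200 m³/h, so V(t) = 13.8 − 0.21200 t and V(13.6) = 10.917 m³.
Solute balance: dm/dt = 0 − Q_out C = −Q_out m/V(t).
dm/m = −Q_out dt/(V₀ − 0.21200 t); integrating gives ln(m/m₀) = −(Q_out/(Q_in−Q_out)) ln(V/V₀).
m = m₀ (V₀/V)^(Q_out/(Q_in−Q_out)) = 29.3 × (13.8/10.917)^(-3.9104) = 11.718 g.
C = m/V = 11.718/10.917 = 1.0734 g/m³.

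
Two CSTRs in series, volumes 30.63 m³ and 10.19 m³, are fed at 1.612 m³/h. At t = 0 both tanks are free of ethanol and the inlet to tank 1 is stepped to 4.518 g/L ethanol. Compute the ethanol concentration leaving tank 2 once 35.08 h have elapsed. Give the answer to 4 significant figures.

Time constants: τᵢ = Vᵢ/Q for each well-mixed tank.
τ₁ = 30.63/1.612 = 19.0012 h; τ₂ = 10.19/1.612 = 6.32134 h.
Tank 1: C₁ = C_in(1 − e^(−t/τ₁)). Tank 2 (τ₁ ≠ τ₂): C₂ = C_in[1 − (τ₁ e^(−t/τ₁) − τ₂ e^(−t/τ₂))/(τ₁ − τ₂)].
At t = 35.08: e^(−t/τ₁) = 0.157837, e^(−t/τ₂) = 0.00388957.
C₂ = 4.518·[1 − (19.0012·0.157837 − 6.32134·0.00388957)/(12.6799)] = 4.518·0.765416 = 3.45815 g/L.

3.458 g/L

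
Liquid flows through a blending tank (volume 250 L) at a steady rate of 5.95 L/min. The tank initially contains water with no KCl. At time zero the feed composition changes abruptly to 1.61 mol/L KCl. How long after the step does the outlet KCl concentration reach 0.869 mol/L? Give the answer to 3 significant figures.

Unsteady species balance (constant V, well mixed): V dC/dt = Q(C_in − C), so τ = V/Q = 42.017 min.
C(t) = C_in + (C₀ − C_in) e^(−t/τ). Set C = 0.869 and solve for t:
e^(−t/τ) = (C − C_in)/(C₀ − C_in) = (0.869 − 1.61)/(0 − 1.61) = 0.46025
t = −τ ln(…) = 42.017 × 0.77599 = 32.605 min.

32.6 min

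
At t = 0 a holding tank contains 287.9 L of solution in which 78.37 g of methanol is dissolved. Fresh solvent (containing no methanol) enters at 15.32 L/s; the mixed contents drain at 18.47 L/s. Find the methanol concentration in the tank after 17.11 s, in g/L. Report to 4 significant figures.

0.09933 g/L

Let m(t) be the amount of methanol. Volume: V(t) = V₀ + (Q_in − Q_out) t = 287.9 − 3.15000 t; V(17.11) = 234.004 L.
Solute balance: dm/dt = 0 − Q_out C = −Q_out m/V(t).
dm/m = −Q_out dt/(V₀ − 3.15000 t); integrating gives ln(m/m₀) = −(Q_out/(Q_in−Q_out)) ln(V/V₀).
m = m₀ (V₀/V)^(Q_out/(Q_in−Q_out)) = 78.37 × (287.9/234.004)^(-5.86349) = 23.2446 g.
C = m/V = 23.2446/234.004 = 0.0993345 g/L.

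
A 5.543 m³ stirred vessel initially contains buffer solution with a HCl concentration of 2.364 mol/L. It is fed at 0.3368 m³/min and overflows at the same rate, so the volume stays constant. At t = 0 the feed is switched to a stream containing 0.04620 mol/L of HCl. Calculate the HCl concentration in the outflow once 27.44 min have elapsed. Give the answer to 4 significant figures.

0.4837 mol/L

Mass balance on the solute (V constant): V dC/dt = Q(C_in − C).
Rewrite as dC/dt + C/τ = C_in/τ, τ = V/Q = 16.4578 min.
Integrating: C(t) = C_in + (C₀ − C_in) e^(−t/τ).
C(27.44) = 0.04620 + (2.364 − 0.04620)·e^(−27.44/16.4578) = 0.04620 + (2.31780)·0.188758 = 0.483703 mol/L.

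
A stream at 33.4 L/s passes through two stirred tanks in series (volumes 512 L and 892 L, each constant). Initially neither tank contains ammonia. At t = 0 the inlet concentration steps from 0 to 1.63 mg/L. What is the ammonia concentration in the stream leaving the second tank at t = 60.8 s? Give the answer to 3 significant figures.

Each tank obeys Vᵢ dCᵢ/dt = Q(Cᵢ₋₁ − Cᵢ), so τᵢ = Vᵢ/Q.
τ₁ = 512/33.4 = 15.329 s; τ₂ = 892/33.4 = 26.707 s.
Tank 1: C₁ = C_in(1 − e^(−t/τ₁)). Tank 2 (τ₁ ≠ τ₂): C₂ = C_in[1 − (τ₁ e^(−t/τ₁) − τ₂ e^(−t/τ₂))/(τ₁ − τ₂)].
At t = 60.8: e^(−t/τ₁) = 0.018944, e^(−t/τ₂) = 0.10263.
C₂ = 1.63·[1 − (15.329·0.018944 − 26.707·0.10263)/(-11.377)] = 1.63·0.78461 = 1.2789 mg/L.

1.28 mg/L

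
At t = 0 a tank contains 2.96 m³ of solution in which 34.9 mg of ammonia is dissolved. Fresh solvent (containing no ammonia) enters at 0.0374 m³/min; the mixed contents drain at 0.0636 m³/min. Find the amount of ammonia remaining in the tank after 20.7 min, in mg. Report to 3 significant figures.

Let m(t) be the amount of ammonia. Volume: V(t) = V₀ + (Q_in − Q_out) t = 2.96 − 0.026200 t; V(20.7) = 2.4177 m³.
Solute balance: dm/dt = 0 − Q_out C = −Q_out m/V(t).
dm/m = −Q_out dt/(V₀ − 0.026200 t); integrating gives ln(m/m₀) = −(Q_out/(Q_in−Q_out)) ln(V/V₀).
m = m₀ (V₀/V)^(Q_out/(Q_in−Q_out)) = 34.9 × (2.96/2.4177)^(-2.4275) = 21.353 mg.

21.4 mg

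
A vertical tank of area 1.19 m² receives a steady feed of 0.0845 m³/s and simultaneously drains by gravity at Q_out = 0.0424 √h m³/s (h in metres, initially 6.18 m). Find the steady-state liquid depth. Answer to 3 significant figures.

3.97 m

Mass balance (ρ constant): A dh/dt = Q_in − 0.0424 √h. At steady state dh/dt = 0:
Q_in = 0.0424 √h_ss ⇒ √h_ss = 0.0845/0.0424 = 1.9929.
h_ss = 1.9929² = 3.9717 m. (Since h₀ = 6.18 m > h_ss, the level will fall toward this value.)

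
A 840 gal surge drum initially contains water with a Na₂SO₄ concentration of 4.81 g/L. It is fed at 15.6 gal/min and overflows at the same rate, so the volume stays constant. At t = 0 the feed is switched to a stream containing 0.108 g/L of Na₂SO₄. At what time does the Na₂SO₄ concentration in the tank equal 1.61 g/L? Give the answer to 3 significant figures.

Species balance: V dC/dt = Q(C_in − C) ⇒ τ = V/Q = 53.846 min.
C(t) = C_in + (C₀ − C_in) e^(−t/τ). Set C = 1.61 and solve for t:
e^(−t/τ) = (C − C_in)/(C₀ − C_in) = (1.61 − 0.108)/(4.81 − 0.108) = 0.31944
t = −τ ln(…) = 53.846 × 1.1412 = 61.449 min.

61.4 min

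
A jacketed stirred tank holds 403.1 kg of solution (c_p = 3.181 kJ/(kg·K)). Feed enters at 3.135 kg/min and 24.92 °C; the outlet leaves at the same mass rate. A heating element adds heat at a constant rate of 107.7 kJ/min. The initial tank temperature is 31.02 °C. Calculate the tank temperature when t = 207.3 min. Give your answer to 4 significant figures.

34.78 °C

M c_p dT/dt = ṁ c_p (T_in − T) + Q̇.
τ = M/ṁ = 128.581 min; T_ss = T_in + Q̇/(ṁ c_p) = 24.92 + 107.7/(3.135·3.181) = 35.7198 °C.
This is linear first-order; T(t) = T_ss + (T₀ − T_ss) e^(−t/τ).
T(207.3) = 35.7198 + (-4.69977)·e^(−207.3/128.581) = 35.7198 + (-4.69977)·0.199445 = 34.7824 °C.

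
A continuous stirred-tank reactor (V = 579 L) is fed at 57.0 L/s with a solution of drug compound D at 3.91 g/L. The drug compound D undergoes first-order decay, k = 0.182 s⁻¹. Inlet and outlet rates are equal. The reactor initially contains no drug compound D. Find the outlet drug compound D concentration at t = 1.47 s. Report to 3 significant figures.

0.464 g/L

V dC/dt = Q(C_in − C) − k V C.
dC/dt = (Q/V) C_in − (Q/V + k) C; effective rate a = Q/V + k = 0.098446 + 0.182 = 0.28045 s⁻¹.
C_ss = Q C_in/(Q + kV) = 1.3725 g/L; C(t) = C_ss + (C₀ − C_ss) e^(−a t).
C(1.47) = 1.3725 + (-1.3725)·e^(−0.28045·1.47) = 1.3725 + (-1.3725)·0.66216 = 0.46370 g/L.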